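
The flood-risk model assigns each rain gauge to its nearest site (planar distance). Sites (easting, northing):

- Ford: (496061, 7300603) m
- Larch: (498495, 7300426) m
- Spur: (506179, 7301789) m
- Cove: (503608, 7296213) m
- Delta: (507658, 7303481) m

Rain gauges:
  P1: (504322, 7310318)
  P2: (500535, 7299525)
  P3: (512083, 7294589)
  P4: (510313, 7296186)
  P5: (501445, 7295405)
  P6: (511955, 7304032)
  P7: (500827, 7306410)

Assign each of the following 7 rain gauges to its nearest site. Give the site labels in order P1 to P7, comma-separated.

Delta, Larch, Cove, Cove, Cove, Delta, Larch

P1 → Delta (d²=57873465.00)
P2 → Larch (d²=4973401.00)
P3 → Cove (d²=74463001.00)
P4 → Cove (d²=44957754.00)
P5 → Cove (d²=5331433.00)
P6 → Delta (d²=18767810.00)
P7 → Larch (d²=41246480.00)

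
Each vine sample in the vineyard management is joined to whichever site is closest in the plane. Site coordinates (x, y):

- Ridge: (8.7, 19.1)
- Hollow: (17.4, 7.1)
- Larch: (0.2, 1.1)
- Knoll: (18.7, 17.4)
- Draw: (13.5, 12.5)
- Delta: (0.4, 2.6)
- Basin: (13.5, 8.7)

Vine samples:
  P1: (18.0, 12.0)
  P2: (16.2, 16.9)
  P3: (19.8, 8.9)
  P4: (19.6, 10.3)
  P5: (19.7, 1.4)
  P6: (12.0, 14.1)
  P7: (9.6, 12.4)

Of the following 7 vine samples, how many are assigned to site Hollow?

P1 → Draw
P2 → Knoll
P3 → Hollow
P4 → Hollow
P5 → Hollow
P6 → Draw
P7 → Draw
3 of the 7 go to Hollow.

3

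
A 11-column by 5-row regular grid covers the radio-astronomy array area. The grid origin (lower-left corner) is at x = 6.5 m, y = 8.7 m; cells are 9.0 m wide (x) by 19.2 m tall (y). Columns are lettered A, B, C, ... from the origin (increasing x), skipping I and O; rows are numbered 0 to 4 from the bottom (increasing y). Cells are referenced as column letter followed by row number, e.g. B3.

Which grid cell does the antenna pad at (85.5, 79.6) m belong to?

Column index: ⌊(85.5 − 6.5) / 9.0⌋ = ⌊8.778⌋ = 8 → column J
Row offset from origin: ⌊(79.6 − 8.7) / 19.2⌋ = ⌊3.693⌋ = 3 → row 3

J3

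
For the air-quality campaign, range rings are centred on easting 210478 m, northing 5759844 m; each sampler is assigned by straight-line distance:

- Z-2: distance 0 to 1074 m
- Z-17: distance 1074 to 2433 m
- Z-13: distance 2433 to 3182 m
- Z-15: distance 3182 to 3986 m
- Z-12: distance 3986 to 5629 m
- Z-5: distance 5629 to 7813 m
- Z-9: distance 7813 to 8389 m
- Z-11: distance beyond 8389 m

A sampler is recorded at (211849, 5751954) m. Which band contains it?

Distance = √((211849−210478)² + (5751954−5759844)²) = √(1879641.000 + 62252100.000) = 8008.230 m.
7813 ≤ 8008.230 < 8389 → Z-9.

Z-9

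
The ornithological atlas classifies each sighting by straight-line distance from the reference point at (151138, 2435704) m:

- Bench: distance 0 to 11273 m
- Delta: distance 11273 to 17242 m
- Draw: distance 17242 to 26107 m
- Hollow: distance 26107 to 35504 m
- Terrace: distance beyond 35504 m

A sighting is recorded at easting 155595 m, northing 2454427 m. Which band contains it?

Distance = √((155595−151138)² + (2454427−2435704)²) = √(19864849.000 + 350550729.000) = 19246.183 m.
17242 ≤ 19246.183 < 26107 → Draw.

Draw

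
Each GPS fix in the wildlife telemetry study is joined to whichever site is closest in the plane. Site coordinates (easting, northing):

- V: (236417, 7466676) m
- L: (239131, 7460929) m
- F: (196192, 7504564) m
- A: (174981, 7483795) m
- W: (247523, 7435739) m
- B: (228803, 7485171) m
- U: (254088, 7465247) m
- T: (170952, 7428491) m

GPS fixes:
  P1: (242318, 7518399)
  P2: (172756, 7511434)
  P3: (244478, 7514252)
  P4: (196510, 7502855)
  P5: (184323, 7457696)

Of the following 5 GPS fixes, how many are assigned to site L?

P1 → B
P2 → F
P3 → B
P4 → F
P5 → A
0 of the 5 go to L.

0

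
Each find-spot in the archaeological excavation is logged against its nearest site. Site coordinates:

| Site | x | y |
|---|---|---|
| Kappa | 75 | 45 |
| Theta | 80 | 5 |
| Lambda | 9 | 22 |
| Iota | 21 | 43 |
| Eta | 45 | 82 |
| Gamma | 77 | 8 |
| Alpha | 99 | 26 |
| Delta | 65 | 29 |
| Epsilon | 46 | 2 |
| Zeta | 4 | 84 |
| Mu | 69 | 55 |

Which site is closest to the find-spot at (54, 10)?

Epsilon

Squared distances to each site:
Kappa: 1666.000; Theta: 701.000; Lambda: 2169.000; Iota: 2178.000; Eta: 5265.000; Gamma: 533.000; Alpha: 2281.000; Delta: 482.000; Epsilon: 128.000; Zeta: 7976.000; Mu: 2250.000.
Minimum at Epsilon.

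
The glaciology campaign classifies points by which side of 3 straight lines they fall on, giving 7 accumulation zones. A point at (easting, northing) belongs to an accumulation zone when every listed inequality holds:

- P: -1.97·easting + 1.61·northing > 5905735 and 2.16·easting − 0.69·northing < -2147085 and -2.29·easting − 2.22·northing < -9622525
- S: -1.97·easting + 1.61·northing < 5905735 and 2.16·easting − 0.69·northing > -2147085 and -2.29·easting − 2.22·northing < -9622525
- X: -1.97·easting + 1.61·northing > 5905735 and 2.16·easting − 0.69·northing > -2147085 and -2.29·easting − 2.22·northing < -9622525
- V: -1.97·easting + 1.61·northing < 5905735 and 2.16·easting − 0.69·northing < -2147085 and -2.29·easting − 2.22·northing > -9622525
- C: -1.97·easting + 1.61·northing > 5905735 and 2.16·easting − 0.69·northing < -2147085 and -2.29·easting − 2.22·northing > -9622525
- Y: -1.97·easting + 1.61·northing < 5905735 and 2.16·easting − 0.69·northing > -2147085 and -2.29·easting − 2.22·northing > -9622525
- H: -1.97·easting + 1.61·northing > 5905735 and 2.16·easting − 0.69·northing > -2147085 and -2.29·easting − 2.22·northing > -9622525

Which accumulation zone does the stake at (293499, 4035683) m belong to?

P

-1.97·293499 + 1.61·4035683 = 5919256.600, which is > 5905735
2.16·293499 − 0.69·4035683 = -2150663.430, which is < -2147085
-2.29·293499 − 2.22·4035683 = -9631328.970, which is < -9622525
This sign pattern matches P.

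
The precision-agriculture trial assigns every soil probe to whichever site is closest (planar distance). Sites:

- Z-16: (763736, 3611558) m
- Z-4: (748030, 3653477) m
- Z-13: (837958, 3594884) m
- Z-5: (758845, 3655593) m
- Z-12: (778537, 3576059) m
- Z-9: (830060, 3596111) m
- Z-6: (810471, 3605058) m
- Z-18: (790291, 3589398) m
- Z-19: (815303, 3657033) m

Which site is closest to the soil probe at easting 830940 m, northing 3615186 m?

Squared distances to each site:
Z-16: 4529540000.000; Z-4: 8340268781.000; Z-13: 461423528.000; Z-5: 6830414674.000; Z-12: 4276996538.000; Z-9: 364630025.000; Z-6: 521556345.000; Z-18: 2317362145.000; Z-19: 1995687178.000.
Minimum at Z-9.

Z-9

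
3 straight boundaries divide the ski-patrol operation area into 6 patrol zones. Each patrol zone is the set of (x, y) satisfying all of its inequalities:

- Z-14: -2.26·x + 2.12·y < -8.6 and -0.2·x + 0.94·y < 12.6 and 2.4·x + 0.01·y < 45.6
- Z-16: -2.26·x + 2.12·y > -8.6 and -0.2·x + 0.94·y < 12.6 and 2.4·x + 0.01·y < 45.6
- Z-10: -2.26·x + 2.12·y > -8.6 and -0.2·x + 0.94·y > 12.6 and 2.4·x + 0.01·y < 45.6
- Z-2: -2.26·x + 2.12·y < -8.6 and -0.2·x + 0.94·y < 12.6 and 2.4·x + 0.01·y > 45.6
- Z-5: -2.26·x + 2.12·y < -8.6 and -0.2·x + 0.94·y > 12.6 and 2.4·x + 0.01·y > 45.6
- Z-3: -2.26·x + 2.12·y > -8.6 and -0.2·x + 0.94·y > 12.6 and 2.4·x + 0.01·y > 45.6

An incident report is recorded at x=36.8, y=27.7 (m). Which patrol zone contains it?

Z-5

-2.26·36.8 + 2.12·27.7 = -24.444, which is < -8.6
-0.2·36.8 + 0.94·27.7 = 18.678, which is > 12.6
2.4·36.8 + 0.01·27.7 = 88.597, which is > 45.6
This sign pattern matches Z-5.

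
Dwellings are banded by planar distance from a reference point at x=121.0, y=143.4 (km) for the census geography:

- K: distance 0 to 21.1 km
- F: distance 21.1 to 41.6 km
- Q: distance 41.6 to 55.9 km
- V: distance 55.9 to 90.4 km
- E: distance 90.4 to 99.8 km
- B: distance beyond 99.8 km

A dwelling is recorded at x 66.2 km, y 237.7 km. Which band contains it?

Distance = √((66.2−121.0)² + (237.7−143.4)²) = √(3003.040 + 8892.490) = 109.067 km.
99.8 ≤ 109.067 < ∞ → B.

B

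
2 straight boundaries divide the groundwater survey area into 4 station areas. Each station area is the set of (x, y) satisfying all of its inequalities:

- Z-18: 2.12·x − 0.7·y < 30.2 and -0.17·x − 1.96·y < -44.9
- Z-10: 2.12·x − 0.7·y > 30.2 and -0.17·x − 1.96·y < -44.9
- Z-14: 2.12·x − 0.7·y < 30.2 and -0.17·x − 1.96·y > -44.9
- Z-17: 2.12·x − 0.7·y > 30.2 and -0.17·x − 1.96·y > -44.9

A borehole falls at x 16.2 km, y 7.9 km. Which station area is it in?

2.12·16.2 − 0.7·7.9 = 28.814, which is < 30.2
-0.17·16.2 − 1.96·7.9 = -18.238, which is > -44.9
This sign pattern matches Z-14.

Z-14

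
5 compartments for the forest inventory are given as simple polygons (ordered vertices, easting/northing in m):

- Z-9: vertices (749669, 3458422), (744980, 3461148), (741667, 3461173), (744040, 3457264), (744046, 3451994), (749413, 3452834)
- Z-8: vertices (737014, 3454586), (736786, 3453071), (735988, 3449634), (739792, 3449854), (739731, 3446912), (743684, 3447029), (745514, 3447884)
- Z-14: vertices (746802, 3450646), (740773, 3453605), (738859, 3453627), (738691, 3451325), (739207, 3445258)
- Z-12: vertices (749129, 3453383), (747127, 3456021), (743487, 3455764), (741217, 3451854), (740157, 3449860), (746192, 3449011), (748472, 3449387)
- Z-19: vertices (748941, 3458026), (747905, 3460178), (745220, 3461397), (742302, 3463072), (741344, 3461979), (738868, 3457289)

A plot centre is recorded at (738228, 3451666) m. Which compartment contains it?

Z-8

Cast a ray rightward from (738228, 3451666). For each polygon, the edges (by vertex number in listed order) whose endpoints lie on opposite sides of northing = 3451666, where each meets that height, and whether that is right or left of the point:
Z-9: no edge straddles that height → 0 crossings.
Z-8: 2–3 at easting≈736459.8 (left), 7–1 at easting≈740717.4 (right) → 1 crossing.
Z-14: 1–2 at easting≈744723.7 (right), 3–4 at easting≈738715.9 (right) → 2 crossings.
Z-12: 4–5 at easting≈741117.1 (right), 7–1 at easting≈748846.7 (right) → 2 crossings.
Z-19: no edge straddles that height → 0 crossings.
Only Z-8 has an odd count, so the point is inside Z-8.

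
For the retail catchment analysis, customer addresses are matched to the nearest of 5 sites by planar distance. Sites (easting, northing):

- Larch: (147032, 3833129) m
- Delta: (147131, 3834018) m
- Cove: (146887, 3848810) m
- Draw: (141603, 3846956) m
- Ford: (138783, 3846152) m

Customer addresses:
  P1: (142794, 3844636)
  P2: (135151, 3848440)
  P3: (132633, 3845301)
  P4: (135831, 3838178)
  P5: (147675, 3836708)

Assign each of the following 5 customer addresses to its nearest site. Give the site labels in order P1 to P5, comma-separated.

Draw, Ford, Ford, Ford, Delta

P1 → Draw (d²=6800881.00)
P2 → Ford (d²=18426368.00)
P3 → Ford (d²=38546701.00)
P4 → Ford (d²=72298980.00)
P5 → Delta (d²=7532036.00)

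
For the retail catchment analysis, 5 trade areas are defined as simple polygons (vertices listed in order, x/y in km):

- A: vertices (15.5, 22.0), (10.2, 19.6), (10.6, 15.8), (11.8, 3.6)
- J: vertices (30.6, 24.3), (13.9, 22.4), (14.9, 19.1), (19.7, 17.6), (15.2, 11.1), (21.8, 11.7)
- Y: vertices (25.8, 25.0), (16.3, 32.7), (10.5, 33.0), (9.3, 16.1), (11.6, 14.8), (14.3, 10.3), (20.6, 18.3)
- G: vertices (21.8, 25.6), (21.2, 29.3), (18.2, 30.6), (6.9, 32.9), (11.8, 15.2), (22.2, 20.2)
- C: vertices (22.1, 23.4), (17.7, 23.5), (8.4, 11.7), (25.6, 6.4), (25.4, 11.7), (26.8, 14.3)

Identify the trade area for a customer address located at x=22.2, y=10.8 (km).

C

Cast a ray rightward from (22.2, 10.8). For each polygon, the edges (by vertex number in listed order) whose endpoints lie on opposite sides of y = 10.8, where each meets that height, and whether that is right or left of the point:
A: 3–4 at x≈11.09 (left), 4–1 at x≈13.25 (left) → 0 crossings.
J: no edge straddles that height → 0 crossings.
Y: 5–6 at x≈14.00 (left), 6–7 at x≈14.69 (left) → 0 crossings.
G: no edge straddles that height → 0 crossings.
C: 3–4 at x≈11.32 (left), 4–5 at x≈25.43 (right) → 1 crossing.
Only C has an odd count, so the point is inside C.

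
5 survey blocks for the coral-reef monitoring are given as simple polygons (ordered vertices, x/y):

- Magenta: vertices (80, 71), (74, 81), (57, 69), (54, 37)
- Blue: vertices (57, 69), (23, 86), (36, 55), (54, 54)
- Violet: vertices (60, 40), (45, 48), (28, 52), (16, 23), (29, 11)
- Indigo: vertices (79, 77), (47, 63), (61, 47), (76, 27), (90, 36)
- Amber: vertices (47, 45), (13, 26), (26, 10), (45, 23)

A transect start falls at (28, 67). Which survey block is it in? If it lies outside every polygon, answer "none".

Cast a ray rightward from (28, 67). For each polygon, the edges (by vertex number in listed order) whose endpoints lie on opposite sides of y = 67, where each meets that height, and whether that is right or left of the point:
Magenta: 3–4 at x≈56.8 (right), 4–1 at x≈76.9 (right) → 2 crossings.
Blue: 2–3 at x≈31.0 (right), 4–1 at x≈56.6 (right) → 2 crossings.
Violet: no edge straddles that height → 0 crossings.
Indigo: 1–2 at x≈56.1 (right), 5–1 at x≈81.7 (right) → 2 crossings.
Amber: no edge straddles that height → 0 crossings.
All counts are even, so the point lies outside every listed polygon.

none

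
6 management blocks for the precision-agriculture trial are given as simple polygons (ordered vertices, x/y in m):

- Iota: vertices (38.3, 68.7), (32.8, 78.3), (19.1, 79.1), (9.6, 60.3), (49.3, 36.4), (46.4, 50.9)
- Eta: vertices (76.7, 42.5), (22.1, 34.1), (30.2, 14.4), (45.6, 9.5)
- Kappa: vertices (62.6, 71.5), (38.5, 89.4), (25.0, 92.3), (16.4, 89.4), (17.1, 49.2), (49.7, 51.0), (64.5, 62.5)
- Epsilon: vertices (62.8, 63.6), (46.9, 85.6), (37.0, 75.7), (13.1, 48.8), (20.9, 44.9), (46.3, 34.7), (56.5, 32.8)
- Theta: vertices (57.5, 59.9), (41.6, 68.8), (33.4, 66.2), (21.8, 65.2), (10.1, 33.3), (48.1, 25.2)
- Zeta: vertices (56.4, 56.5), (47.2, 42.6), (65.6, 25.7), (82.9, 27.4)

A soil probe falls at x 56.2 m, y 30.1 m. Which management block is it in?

Eta

Cast a ray rightward from (56.2, 30.1). For each polygon, the edges (by vertex number in listed order) whose endpoints lie on opposite sides of y = 30.1, where each meets that height, and whether that is right or left of the point:
Iota: no edge straddles that height → 0 crossings.
Eta: 2–3 at x≈23.74 (left), 4–1 at x≈65.01 (right) → 1 crossing.
Kappa: no edge straddles that height → 0 crossings.
Epsilon: no edge straddles that height → 0 crossings.
Theta: 5–6 at x≈25.11 (left), 6–1 at x≈49.43 (left) → 0 crossings.
Zeta: 2–3 at x≈60.81 (right), 4–1 at x≈80.44 (right) → 2 crossings.
Only Eta has an odd count, so the point is inside Eta.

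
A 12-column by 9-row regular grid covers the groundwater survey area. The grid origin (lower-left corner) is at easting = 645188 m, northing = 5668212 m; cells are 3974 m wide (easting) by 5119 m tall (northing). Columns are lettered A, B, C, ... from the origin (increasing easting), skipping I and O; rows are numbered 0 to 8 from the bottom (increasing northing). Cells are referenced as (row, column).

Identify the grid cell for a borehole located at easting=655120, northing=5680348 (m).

(2, C)

Column index: ⌊(655120 − 645188) / 3974⌋ = ⌊2.499⌋ = 2 → column C
Row offset from origin: ⌊(5680348 − 5668212) / 5119⌋ = ⌊2.371⌋ = 2 → row 2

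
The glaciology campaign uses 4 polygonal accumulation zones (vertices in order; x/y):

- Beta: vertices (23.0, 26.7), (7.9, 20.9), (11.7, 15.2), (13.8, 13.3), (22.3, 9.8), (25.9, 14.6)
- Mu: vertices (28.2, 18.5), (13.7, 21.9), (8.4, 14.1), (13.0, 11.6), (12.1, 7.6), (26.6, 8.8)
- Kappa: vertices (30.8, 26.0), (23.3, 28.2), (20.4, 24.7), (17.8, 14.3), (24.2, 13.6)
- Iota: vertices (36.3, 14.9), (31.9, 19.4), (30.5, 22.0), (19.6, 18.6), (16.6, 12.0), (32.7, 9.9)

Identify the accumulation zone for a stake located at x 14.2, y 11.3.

Mu

Cast a ray rightward from (14.2, 11.3). For each polygon, the edges (by vertex number in listed order) whose endpoints lie on opposite sides of y = 11.3, where each meets that height, and whether that is right or left of the point:
Beta: 4–5 at x≈18.66 (right), 5–6 at x≈23.43 (right) → 2 crossings.
Mu: 4–5 at x≈12.93 (left), 6–1 at x≈27.01 (right) → 1 crossing.
Kappa: no edge straddles that height → 0 crossings.
Iota: 5–6 at x≈21.97 (right), 6–1 at x≈33.71 (right) → 2 crossings.
Only Mu has an odd count, so the point is inside Mu.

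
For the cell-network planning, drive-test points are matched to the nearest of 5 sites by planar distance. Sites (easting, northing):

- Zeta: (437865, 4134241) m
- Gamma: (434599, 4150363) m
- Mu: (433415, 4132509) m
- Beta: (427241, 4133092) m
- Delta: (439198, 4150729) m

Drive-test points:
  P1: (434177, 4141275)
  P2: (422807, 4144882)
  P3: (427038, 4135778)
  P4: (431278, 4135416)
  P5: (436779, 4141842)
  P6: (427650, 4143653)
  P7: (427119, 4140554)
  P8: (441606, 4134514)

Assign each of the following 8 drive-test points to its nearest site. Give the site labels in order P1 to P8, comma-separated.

P1 → Zeta (d²=63078500.00)
P2 → Beta (d²=158664456.00)
P3 → Beta (d²=7255805.00)
P4 → Mu (d²=13017418.00)
P5 → Zeta (d²=58954597.00)
P6 → Gamma (d²=93312701.00)
P7 → Beta (d²=55696328.00)
P8 → Zeta (d²=14069610.00)

Zeta, Beta, Beta, Mu, Zeta, Gamma, Beta, Zeta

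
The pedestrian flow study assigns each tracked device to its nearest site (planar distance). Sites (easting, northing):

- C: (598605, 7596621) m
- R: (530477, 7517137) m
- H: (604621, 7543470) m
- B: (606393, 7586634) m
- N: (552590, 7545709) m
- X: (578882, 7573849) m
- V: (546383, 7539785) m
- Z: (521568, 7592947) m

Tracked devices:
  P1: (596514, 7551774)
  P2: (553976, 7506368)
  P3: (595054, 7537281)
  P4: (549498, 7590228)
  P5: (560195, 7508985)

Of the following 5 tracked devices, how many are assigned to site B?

0

P1 → H
P2 → R
P3 → H
P4 → Z
P5 → R
0 of the 5 go to B.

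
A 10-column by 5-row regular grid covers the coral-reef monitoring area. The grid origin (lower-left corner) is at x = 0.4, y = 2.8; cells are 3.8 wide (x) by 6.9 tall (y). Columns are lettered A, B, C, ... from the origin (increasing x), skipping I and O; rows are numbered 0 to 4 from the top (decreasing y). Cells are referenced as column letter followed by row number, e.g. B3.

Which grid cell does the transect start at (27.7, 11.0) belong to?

Column index: ⌊(27.7 − 0.4) / 3.8⌋ = ⌊7.184⌋ = 7 → column H
Row offset from origin: ⌊(11.0 − 2.8) / 6.9⌋ = ⌊1.188⌋ = 1 → row 3 (counted from top)

H3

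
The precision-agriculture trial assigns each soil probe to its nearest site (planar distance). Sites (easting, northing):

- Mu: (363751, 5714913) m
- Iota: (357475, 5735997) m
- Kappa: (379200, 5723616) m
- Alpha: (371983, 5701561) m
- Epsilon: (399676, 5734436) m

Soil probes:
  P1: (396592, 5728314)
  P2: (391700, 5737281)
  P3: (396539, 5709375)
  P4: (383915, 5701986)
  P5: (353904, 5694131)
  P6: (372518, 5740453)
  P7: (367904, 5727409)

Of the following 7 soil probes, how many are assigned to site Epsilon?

2

P1 → Epsilon
P2 → Epsilon
P3 → Kappa
P4 → Alpha
P5 → Alpha
P6 → Iota
P7 → Kappa
2 of the 7 go to Epsilon.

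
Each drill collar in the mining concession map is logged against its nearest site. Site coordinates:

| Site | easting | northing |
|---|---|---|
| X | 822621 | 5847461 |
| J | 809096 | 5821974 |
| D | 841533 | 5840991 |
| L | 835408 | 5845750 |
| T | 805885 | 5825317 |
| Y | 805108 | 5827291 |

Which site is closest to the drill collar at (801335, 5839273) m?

Y

Squared distances to each site:
X: 520137140.000; J: 359488522.000; D: 1618830728.000; L: 1202920858.000; T: 215472436.000; Y: 157803853.000.
Minimum at Y.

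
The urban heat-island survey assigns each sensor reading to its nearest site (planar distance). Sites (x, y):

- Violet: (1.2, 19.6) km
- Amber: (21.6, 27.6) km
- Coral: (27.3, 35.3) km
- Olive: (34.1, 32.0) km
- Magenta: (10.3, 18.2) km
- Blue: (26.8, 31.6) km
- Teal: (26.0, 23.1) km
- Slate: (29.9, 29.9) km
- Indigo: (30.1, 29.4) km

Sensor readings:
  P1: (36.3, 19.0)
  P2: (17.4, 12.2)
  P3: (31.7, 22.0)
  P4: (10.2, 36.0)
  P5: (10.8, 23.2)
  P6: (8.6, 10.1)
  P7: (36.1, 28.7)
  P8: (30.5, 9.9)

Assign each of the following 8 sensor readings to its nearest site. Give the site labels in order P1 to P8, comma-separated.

P1 → Teal (d²=122.90)
P2 → Magenta (d²=86.41)
P3 → Teal (d²=33.70)
P4 → Amber (d²=200.52)
P5 → Magenta (d²=25.25)
P6 → Magenta (d²=68.50)
P7 → Olive (d²=14.89)
P8 → Teal (d²=194.49)

Teal, Magenta, Teal, Amber, Magenta, Magenta, Olive, Teal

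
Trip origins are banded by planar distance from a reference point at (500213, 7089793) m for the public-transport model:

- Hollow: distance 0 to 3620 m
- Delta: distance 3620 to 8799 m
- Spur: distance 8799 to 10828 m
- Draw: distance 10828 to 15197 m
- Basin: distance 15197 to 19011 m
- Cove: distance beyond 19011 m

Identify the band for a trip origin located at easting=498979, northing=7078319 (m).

Distance = √((498979−500213)² + (7078319−7089793)²) = √(1522756.000 + 131652676.000) = 11540.166 m.
10828 ≤ 11540.166 < 15197 → Draw.

Draw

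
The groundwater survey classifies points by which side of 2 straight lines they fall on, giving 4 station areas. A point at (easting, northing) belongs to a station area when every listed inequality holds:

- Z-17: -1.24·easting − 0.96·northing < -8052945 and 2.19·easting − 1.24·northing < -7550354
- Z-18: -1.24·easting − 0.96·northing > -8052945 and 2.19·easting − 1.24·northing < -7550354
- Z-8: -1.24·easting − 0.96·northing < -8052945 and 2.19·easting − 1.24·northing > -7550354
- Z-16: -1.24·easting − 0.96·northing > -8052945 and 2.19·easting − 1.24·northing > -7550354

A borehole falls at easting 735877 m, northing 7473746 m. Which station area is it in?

Z-17

-1.24·735877 − 0.96·7473746 = -8087283.640, which is < -8052945
2.19·735877 − 1.24·7473746 = -7655874.410, which is < -7550354
This sign pattern matches Z-17.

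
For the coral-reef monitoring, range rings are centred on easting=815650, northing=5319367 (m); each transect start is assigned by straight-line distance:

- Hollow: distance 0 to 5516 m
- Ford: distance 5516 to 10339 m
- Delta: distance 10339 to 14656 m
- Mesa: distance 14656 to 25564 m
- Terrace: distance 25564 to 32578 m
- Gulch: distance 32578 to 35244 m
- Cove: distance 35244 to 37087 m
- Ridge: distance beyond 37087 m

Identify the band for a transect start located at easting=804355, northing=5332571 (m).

Distance = √((804355−815650)² + (5332571−5319367)²) = √(127577025.000 + 174345616.000) = 17375.921 m.
14656 ≤ 17375.921 < 25564 → Mesa.

Mesa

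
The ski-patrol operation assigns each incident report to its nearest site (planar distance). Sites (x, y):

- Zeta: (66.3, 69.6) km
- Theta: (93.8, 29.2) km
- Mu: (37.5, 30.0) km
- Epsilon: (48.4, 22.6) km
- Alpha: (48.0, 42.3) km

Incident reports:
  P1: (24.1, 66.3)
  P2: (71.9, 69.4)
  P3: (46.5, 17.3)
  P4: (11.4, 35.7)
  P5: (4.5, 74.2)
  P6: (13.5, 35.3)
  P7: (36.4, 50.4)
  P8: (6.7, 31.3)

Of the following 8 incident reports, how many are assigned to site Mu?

3

P1 → Alpha
P2 → Zeta
P3 → Epsilon
P4 → Mu
P5 → Alpha
P6 → Mu
P7 → Alpha
P8 → Mu
3 of the 8 go to Mu.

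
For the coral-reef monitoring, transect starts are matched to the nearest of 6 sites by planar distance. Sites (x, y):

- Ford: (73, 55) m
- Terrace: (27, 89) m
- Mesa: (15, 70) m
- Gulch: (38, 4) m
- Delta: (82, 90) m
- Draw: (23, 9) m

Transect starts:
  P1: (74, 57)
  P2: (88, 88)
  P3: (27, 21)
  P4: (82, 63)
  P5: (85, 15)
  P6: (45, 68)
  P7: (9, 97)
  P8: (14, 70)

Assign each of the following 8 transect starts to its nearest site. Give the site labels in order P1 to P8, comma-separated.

P1 → Ford (d²=5.00)
P2 → Delta (d²=40.00)
P3 → Draw (d²=160.00)
P4 → Ford (d²=145.00)
P5 → Ford (d²=1744.00)
P6 → Terrace (d²=765.00)
P7 → Terrace (d²=388.00)
P8 → Mesa (d²=1.00)

Ford, Delta, Draw, Ford, Ford, Terrace, Terrace, Mesa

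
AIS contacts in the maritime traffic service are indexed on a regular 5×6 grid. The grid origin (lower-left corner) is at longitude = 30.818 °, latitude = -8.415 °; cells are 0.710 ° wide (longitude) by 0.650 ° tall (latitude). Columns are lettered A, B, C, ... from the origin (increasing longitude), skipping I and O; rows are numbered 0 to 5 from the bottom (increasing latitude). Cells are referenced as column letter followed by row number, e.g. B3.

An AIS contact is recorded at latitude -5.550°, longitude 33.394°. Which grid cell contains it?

D4

Column index: ⌊(33.394 − 30.818) / 0.710⌋ = ⌊3.628⌋ = 3 → column D
Row offset from origin: ⌊(-5.550 − -8.415) / 0.650⌋ = ⌊4.408⌋ = 4 → row 4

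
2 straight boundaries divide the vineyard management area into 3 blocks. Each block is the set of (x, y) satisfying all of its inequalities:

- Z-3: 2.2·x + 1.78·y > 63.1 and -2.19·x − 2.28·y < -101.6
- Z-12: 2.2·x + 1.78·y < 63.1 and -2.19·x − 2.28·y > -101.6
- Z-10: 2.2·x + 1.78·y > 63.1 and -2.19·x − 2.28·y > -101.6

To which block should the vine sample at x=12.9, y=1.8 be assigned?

Z-12

2.2·12.9 + 1.78·1.8 = 31.584, which is < 63.1
-2.19·12.9 − 2.28·1.8 = -32.355, which is > -101.6
This sign pattern matches Z-12.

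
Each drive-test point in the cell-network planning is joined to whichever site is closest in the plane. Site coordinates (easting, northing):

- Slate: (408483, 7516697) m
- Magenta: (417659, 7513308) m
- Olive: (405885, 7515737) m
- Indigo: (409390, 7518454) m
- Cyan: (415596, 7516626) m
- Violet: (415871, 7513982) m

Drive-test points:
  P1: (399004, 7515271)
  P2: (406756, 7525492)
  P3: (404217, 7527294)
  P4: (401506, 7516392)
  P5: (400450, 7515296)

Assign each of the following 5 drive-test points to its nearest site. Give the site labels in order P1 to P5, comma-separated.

Olive, Indigo, Indigo, Olive, Olive

P1 → Olive (d²=47565317.00)
P2 → Indigo (d²=56471400.00)
P3 → Indigo (d²=104905529.00)
P4 → Olive (d²=19604666.00)
P5 → Olive (d²=29733706.00)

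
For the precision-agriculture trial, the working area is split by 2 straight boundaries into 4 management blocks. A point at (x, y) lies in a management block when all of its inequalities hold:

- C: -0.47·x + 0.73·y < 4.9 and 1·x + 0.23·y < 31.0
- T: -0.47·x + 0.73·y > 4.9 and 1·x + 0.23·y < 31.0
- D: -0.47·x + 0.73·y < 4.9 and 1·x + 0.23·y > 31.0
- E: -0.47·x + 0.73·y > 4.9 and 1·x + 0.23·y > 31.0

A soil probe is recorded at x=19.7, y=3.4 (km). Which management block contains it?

C

-0.47·19.7 + 0.73·3.4 = -6.777, which is < 4.9
1·19.7 + 0.23·3.4 = 20.482, which is < 31.0
This sign pattern matches C.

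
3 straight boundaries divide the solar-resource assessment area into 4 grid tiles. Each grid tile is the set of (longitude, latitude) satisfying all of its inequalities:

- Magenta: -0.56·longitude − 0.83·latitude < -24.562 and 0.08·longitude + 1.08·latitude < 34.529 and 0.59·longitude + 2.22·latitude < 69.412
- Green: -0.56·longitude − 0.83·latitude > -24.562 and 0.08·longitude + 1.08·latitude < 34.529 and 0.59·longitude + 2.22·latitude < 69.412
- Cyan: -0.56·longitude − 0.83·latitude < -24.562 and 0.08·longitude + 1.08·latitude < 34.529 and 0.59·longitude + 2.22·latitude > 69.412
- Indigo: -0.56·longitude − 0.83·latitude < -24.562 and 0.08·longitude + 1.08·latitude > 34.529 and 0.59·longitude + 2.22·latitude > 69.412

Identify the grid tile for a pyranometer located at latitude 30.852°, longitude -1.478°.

-0.56·-1.478 − 0.83·30.852 = -24.779, which is < -24.562
0.08·-1.478 + 1.08·30.852 = 33.202, which is < 34.529
0.59·-1.478 + 2.22·30.852 = 67.619, which is < 69.412
This sign pattern matches Magenta.

Magenta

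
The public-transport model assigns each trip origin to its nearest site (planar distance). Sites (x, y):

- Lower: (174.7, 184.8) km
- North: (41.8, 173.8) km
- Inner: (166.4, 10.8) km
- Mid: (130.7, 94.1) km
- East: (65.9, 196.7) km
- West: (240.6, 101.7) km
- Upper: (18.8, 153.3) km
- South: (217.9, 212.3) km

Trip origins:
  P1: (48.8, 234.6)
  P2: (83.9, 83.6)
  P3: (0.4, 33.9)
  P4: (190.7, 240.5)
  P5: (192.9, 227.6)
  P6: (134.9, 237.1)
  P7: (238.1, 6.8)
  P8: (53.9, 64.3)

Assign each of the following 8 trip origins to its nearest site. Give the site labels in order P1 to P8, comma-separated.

P1 → East (d²=1728.82)
P2 → Mid (d²=2300.49)
P3 → Upper (d²=14594.92)
P4 → South (d²=1535.08)
P5 → South (d²=859.09)
P6 → Lower (d²=4319.33)
P7 → Inner (d²=5156.89)
P8 → Mid (d²=6786.28)

East, Mid, Upper, South, South, Lower, Inner, Mid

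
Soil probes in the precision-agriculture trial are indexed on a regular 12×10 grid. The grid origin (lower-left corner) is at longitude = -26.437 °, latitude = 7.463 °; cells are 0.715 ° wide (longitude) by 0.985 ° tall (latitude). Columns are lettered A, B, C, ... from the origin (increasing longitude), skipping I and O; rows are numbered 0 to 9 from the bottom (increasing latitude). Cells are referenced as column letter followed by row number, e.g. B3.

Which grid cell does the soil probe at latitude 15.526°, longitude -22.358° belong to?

Column index: ⌊(-22.358 − -26.437) / 0.715⌋ = ⌊5.705⌋ = 5 → column F
Row offset from origin: ⌊(15.526 − 7.463) / 0.985⌋ = ⌊8.186⌋ = 8 → row 8

F8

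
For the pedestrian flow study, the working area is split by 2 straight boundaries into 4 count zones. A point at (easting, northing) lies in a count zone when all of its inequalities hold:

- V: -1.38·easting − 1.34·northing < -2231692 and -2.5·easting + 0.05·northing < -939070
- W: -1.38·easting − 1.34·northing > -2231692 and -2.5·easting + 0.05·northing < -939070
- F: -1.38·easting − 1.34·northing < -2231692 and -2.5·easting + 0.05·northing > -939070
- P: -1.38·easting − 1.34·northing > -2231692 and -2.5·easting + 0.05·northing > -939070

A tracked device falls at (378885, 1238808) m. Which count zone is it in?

P

-1.38·378885 − 1.34·1238808 = -2182864.020, which is > -2231692
-2.5·378885 + 0.05·1238808 = -885272.100, which is > -939070
This sign pattern matches P.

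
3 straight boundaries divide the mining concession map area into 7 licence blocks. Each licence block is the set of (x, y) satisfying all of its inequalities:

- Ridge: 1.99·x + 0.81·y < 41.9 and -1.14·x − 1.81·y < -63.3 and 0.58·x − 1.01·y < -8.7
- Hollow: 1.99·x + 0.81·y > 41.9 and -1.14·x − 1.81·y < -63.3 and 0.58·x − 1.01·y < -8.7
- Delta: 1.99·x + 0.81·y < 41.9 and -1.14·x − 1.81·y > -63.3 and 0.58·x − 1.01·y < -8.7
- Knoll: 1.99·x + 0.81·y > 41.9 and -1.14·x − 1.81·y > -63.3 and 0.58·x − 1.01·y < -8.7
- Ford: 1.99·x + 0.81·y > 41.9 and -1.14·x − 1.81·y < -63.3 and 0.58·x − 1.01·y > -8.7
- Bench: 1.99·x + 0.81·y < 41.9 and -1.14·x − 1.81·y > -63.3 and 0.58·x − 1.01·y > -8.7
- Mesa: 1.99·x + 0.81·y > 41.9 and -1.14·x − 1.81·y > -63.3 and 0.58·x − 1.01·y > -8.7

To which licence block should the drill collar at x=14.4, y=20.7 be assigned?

1.99·14.4 + 0.81·20.7 = 45.423, which is > 41.9
-1.14·14.4 − 1.81·20.7 = -53.883, which is > -63.3
0.58·14.4 − 1.01·20.7 = -12.555, which is < -8.7
This sign pattern matches Knoll.

Knoll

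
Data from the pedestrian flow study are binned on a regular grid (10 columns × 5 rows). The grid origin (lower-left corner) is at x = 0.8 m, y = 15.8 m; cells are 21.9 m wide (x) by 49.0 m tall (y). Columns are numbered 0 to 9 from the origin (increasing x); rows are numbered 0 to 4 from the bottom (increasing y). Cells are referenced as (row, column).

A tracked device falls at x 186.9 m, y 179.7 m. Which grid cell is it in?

Column index: ⌊(186.9 − 0.8) / 21.9⌋ = ⌊8.498⌋ = 8
Row offset from origin: ⌊(179.7 − 15.8) / 49.0⌋ = ⌊3.345⌋ = 3 → row 3

(3, 8)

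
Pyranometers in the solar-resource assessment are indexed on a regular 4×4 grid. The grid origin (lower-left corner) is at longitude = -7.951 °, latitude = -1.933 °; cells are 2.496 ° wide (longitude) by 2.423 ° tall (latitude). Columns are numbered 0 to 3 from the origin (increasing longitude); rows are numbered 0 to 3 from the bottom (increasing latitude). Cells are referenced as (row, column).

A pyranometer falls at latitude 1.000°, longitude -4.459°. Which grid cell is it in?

(1, 1)

Column index: ⌊(-4.459 − -7.951) / 2.496⌋ = ⌊1.399⌋ = 1
Row offset from origin: ⌊(1.000 − -1.933) / 2.423⌋ = ⌊1.210⌋ = 1 → row 1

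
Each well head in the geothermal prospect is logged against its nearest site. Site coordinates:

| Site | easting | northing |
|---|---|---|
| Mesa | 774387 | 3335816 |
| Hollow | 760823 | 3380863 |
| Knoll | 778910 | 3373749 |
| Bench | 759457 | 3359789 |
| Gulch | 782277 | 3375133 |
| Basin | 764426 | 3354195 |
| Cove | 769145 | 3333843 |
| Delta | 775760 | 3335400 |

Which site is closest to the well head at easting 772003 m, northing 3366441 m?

Knoll

Squared distances to each site:
Mesa: 943574081.000; Hollow: 332986484.000; Knoll: 101113513.000; Bench: 201651220.000; Gulch: 181105940.000; Basin: 207375445.000; Cove: 1070797768.000; Delta: 977658730.000.
Minimum at Knoll.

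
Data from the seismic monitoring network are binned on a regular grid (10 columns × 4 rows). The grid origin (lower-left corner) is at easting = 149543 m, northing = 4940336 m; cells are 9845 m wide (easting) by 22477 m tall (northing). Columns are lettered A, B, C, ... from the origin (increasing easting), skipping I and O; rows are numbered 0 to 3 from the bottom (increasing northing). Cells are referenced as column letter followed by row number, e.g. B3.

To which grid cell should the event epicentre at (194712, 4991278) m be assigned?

E2

Column index: ⌊(194712 − 149543) / 9845⌋ = ⌊4.588⌋ = 4 → column E
Row offset from origin: ⌊(4991278 − 4940336) / 22477⌋ = ⌊2.266⌋ = 2 → row 2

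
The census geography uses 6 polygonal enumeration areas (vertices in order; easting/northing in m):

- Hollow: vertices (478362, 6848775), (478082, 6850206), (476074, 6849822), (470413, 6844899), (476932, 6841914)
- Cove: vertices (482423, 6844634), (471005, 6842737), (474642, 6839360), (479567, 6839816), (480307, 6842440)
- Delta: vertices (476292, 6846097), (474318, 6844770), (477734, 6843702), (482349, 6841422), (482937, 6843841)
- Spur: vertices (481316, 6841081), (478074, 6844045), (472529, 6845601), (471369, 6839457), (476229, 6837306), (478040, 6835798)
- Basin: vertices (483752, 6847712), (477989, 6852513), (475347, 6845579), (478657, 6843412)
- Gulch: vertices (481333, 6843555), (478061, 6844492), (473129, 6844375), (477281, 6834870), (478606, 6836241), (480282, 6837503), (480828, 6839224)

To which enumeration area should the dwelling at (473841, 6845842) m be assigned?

Cast a ray rightward from (473841, 6845842). For each polygon, the edges (by vertex number in listed order) whose endpoints lie on opposite sides of northing = 6845842, where each meets that height, and whether that is right or left of the point:
Hollow: 3–4 at easting≈471497.4 (left), 5–1 at easting≈477750.7 (right) → 1 crossing.
Cove: no edge straddles that height → 0 crossings.
Delta: 1–2 at easting≈475912.7 (right), 5–1 at easting≈477043.1 (right) → 2 crossings.
Spur: no edge straddles that height → 0 crossings.
Basin: 2–3 at easting≈475447.2 (right), 4–1 at easting≈481536.3 (right) → 2 crossings.
Gulch: no edge straddles that height → 0 crossings.
Only Hollow has an odd count, so the point is inside Hollow.

Hollow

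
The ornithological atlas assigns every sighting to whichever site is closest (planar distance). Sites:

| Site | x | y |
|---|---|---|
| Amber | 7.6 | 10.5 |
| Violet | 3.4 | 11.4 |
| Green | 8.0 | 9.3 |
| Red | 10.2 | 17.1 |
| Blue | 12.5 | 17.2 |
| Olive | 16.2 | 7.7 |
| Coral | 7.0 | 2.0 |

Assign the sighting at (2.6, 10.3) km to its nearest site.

Squared distances to each site:
Amber: 25.040; Violet: 1.850; Green: 30.160; Red: 104.000; Blue: 145.620; Olive: 191.720; Coral: 88.250.
Minimum at Violet.

Violet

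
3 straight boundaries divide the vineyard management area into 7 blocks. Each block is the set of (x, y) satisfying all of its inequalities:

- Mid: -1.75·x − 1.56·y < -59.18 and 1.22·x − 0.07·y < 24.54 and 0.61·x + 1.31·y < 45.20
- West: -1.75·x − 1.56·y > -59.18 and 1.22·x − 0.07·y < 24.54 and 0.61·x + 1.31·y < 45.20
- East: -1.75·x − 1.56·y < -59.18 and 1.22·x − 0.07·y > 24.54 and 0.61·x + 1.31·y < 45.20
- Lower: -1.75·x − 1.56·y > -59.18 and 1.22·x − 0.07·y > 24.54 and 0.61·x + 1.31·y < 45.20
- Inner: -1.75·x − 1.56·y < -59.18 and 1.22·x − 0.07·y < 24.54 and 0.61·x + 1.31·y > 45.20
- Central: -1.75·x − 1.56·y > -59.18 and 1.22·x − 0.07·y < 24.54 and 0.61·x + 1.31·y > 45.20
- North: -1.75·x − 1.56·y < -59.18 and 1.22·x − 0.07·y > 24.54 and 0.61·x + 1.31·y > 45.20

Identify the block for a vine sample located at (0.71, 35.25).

-1.75·0.71 − 1.56·35.25 = -56.233, which is > -59.18
1.22·0.71 − 0.07·35.25 = -1.601, which is < 24.54
0.61·0.71 + 1.31·35.25 = 46.611, which is > 45.20
This sign pattern matches Central.

Central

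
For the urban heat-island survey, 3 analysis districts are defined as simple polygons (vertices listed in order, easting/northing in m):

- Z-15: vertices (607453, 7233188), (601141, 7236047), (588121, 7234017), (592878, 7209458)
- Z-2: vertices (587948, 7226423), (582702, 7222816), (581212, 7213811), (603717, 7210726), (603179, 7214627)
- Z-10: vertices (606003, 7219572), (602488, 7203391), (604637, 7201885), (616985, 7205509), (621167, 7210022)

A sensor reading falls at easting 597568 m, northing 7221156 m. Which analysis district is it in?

Cast a ray rightward from (597568, 7221156). For each polygon, the edges (by vertex number in listed order) whose endpoints lie on opposite sides of northing = 7221156, where each meets that height, and whether that is right or left of the point:
Z-15: 3–4 at easting≈590612.1 (left), 4–1 at easting≈600062.9 (right) → 1 crossing.
Z-2: 2–3 at easting≈582427.3 (left), 5–1 at easting≈594748.8 (left) → 0 crossings.
Z-10: no edge straddles that height → 0 crossings.
Only Z-15 has an odd count, so the point is inside Z-15.

Z-15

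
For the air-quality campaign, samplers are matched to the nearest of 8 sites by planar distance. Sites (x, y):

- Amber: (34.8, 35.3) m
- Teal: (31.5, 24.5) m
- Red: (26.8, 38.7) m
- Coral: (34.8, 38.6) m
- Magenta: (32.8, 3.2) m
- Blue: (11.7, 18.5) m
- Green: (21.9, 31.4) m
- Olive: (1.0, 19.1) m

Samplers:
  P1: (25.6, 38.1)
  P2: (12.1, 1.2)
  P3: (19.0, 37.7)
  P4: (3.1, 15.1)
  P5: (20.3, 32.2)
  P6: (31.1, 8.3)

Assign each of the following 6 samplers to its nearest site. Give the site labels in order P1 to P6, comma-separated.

Red, Blue, Green, Olive, Green, Magenta

P1 → Red (d²=1.80)
P2 → Blue (d²=299.45)
P3 → Green (d²=48.10)
P4 → Olive (d²=20.41)
P5 → Green (d²=3.20)
P6 → Magenta (d²=28.90)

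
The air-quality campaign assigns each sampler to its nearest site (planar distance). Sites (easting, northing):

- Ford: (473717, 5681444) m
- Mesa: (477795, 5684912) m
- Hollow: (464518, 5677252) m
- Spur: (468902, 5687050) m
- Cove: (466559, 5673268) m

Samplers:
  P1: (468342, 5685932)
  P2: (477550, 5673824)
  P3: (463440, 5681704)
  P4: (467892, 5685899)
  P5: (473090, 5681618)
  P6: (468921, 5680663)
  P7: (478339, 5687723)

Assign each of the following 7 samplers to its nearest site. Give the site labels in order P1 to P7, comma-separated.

P1 → Spur (d²=1563524.00)
P2 → Ford (d²=72756289.00)
P3 → Hollow (d²=20982388.00)
P4 → Spur (d²=2344901.00)
P5 → Ford (d²=423405.00)
P6 → Ford (d²=23611577.00)
P7 → Mesa (d²=8197657.00)

Spur, Ford, Hollow, Spur, Ford, Ford, Mesa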